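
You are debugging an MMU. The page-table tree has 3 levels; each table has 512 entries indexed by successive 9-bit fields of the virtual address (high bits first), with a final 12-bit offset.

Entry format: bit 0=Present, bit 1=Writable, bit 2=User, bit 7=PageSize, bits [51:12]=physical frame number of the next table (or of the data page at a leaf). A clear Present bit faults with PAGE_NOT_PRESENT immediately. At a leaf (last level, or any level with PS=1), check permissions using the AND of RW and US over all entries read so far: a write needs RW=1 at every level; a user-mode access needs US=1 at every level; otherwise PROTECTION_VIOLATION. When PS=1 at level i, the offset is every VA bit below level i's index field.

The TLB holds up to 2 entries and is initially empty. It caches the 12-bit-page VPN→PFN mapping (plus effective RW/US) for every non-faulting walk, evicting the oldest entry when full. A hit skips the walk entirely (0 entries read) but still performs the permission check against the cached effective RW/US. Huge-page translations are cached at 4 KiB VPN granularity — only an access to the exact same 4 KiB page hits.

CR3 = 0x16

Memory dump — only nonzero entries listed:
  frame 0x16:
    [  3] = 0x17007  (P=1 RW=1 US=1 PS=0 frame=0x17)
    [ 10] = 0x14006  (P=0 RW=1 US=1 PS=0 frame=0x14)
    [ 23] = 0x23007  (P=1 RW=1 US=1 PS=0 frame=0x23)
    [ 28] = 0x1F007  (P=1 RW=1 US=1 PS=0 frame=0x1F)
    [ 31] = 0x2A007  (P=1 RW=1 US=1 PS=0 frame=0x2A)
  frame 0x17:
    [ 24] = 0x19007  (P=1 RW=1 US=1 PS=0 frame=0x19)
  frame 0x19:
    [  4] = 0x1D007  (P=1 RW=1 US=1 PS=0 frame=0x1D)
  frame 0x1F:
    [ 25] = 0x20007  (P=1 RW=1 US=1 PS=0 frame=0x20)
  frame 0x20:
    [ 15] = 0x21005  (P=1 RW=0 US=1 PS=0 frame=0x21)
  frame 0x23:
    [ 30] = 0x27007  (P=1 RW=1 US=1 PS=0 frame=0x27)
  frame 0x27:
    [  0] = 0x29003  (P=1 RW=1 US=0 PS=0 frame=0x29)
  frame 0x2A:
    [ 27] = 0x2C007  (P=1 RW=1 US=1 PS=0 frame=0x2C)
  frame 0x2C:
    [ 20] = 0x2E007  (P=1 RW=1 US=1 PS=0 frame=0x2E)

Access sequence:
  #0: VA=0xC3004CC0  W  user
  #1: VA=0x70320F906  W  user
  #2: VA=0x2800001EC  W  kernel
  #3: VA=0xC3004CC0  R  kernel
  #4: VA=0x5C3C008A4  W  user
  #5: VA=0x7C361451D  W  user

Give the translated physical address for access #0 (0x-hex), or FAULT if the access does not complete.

Per-access translation:
#0 VA=0xC3004CC0 (w,user):
  L0: frame=0x16 idx=3 entry=0x17007 [P=1 RW=1 US=1 PS=0]
  L1: frame=0x17 idx=24 entry=0x19007 [P=1 RW=1 US=1 PS=0]
  L2: frame=0x19 idx=4 entry=0x1D007 [P=1 RW=1 US=1 PS=0]
  ✓ 0x1DCC0  — 3 lookups
#1 VA=0x70320F906 (w,user):
  L0: frame=0x16 idx=28 entry=0x1F007 [P=1 RW=1 US=1 PS=0]
  L1: frame=0x1F idx=25 entry=0x20007 [P=1 RW=1 US=1 PS=0]
  L2: frame=0x20 idx=15 entry=0x21005 [P=1 RW=0 US=1 PS=0]
  → PROTECTION_VIOLATION  (3 entries read)
#2 VA=0x2800001EC (w,kernel):
  L0: frame=0x16 idx=10 entry=0x14006 [P=0 RW=1 US=1 PS=0]
  → PAGE_NOT_PRESENT  (1 entries read)
#3 VA=0xC3004CC0 (r,kernel):
  TLB hit vpn=0xC3004 → PA=0x1DCC0
#4 VA=0x5C3C008A4 (w,user):
  L0: frame=0x16 idx=23 entry=0x23007 [P=1 RW=1 US=1 PS=0]
  L1: frame=0x23 idx=30 entry=0x27007 [P=1 RW=1 US=1 PS=0]
  L2: frame=0x27 idx=0 entry=0x29003 [P=1 RW=1 US=0 PS=0]
  → PROTECTION_VIOLATION  (3 entries read)
#5 VA=0x7C361451D (w,user):
  L0: frame=0x16 idx=31 entry=0x2A007 [P=1 RW=1 US=1 PS=0]
  L1: frame=0x2A idx=27 entry=0x2C007 [P=1 RW=1 US=1 PS=0]
  L2: frame=0x2C idx=20 entry=0x2E007 [P=1 RW=1 US=1 PS=0]
  ✓ 0x2E51D  — 3 lookups

Access #0 PA: 0x1DCC0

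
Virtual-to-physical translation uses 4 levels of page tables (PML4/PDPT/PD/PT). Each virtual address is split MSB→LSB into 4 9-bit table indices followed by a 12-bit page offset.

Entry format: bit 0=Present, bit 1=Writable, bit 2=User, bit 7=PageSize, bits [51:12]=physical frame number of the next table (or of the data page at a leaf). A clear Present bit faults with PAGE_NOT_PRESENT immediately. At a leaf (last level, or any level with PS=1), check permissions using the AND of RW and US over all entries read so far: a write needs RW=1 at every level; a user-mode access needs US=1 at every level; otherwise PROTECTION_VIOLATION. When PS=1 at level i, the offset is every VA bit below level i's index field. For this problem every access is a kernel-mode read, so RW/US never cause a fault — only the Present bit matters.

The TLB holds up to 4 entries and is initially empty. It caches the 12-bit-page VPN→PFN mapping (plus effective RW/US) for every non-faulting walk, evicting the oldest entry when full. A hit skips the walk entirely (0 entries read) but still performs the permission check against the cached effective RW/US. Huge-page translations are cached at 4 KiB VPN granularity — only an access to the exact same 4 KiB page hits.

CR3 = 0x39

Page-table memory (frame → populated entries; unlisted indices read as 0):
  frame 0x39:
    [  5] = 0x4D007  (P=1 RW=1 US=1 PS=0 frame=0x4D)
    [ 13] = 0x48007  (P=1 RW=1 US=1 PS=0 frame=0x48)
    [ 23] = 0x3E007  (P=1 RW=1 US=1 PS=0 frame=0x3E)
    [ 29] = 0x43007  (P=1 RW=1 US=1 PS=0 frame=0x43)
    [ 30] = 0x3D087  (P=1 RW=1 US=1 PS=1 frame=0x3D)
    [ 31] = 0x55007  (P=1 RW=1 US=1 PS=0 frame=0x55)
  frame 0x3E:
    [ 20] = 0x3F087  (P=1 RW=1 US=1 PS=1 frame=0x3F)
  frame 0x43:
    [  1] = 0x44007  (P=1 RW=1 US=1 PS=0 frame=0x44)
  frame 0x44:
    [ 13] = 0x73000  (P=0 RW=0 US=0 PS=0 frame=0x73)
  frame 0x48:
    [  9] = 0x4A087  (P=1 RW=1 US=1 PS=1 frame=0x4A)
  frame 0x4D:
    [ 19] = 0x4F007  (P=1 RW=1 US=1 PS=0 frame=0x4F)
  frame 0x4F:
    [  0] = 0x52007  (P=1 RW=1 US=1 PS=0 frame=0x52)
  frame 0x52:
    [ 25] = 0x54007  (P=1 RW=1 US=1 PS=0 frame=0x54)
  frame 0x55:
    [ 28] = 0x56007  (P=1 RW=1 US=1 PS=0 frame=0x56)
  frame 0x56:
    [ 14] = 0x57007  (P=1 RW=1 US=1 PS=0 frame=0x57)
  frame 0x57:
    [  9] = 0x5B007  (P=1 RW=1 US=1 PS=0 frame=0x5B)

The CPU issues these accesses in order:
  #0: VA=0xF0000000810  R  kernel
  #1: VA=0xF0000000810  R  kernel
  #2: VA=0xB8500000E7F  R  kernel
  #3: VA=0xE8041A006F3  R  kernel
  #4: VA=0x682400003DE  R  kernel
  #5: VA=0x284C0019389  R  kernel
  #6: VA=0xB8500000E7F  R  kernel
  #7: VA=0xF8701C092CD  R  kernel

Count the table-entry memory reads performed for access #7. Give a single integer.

Per-access translation:
#0 VA=0xF0000000810 (r,kernel):
  lvl0: tbl 0x39, slot 30 ⇒ 0x3D087 (P1/RW1/US1/PS1)
  ✓ 0x3D810 (huge @L0)  — 1 lookups
#1 VA=0xF0000000810 (r,kernel):
  TLB hit vpn=0xF0000000 → PA=0x3D810
#2 VA=0xB8500000E7F (r,kernel):
  lvl0: tbl 0x39, slot 23 ⇒ 0x3E007 (P1/RW1/US1/PS0)
  lvl1: tbl 0x3E, slot 20 ⇒ 0x3F087 (P1/RW1/US1/PS1)
  ✓ 0x3FE7F (huge @L1)  — 2 lookups
#3 VA=0xE8041A006F3 (r,kernel):
  lvl0: tbl 0x39, slot 29 ⇒ 0x43007 (P1/RW1/US1/PS0)
  lvl1: tbl 0x43, slot 1 ⇒ 0x44007 (P1/RW1/US1/PS0)
  lvl2: tbl 0x44, slot 13 ⇒ 0x73000 (P0/RW0/US0/PS0)
  ✗ PAGE_NOT_PRESENT  [3 reads]
#4 VA=0x682400003DE (r,kernel):
  lvl0: tbl 0x39, slot 13 ⇒ 0x48007 (P1/RW1/US1/PS0)
  lvl1: tbl 0x48, slot 9 ⇒ 0x4A087 (P1/RW1/US1/PS1)
  ✓ 0x4A3DE (huge @L1)  — 2 lookups
#5 VA=0x284C0019389 (r,kernel):
  lvl0: tbl 0x39, slot 5 ⇒ 0x4D007 (P1/RW1/US1/PS0)
  lvl1: tbl 0x4D, slot 19 ⇒ 0x4F007 (P1/RW1/US1/PS0)
  lvl2: tbl 0x4F, slot 0 ⇒ 0x52007 (P1/RW1/US1/PS0)
  lvl3: tbl 0x52, slot 25 ⇒ 0x54007 (P1/RW1/US1/PS0)
  ✓ 0x54389  — 4 lookups
#6 VA=0xB8500000E7F (r,kernel):
  TLB hit vpn=0xB8500000 → PA=0x3FE7F
#7 VA=0xF8701C092CD (r,kernel):
  lvl0: tbl 0x39, slot 31 ⇒ 0x55007 (P1/RW1/US1/PS0)
  lvl1: tbl 0x55, slot 28 ⇒ 0x56007 (P1/RW1/US1/PS0)
  lvl2: tbl 0x56, slot 14 ⇒ 0x57007 (P1/RW1/US1/PS0)
  lvl3: tbl 0x57, slot 9 ⇒ 0x5B007 (P1/RW1/US1/PS0)
  ✓ 0x5B2CD  — 4 lookups

Entries read for #7: 4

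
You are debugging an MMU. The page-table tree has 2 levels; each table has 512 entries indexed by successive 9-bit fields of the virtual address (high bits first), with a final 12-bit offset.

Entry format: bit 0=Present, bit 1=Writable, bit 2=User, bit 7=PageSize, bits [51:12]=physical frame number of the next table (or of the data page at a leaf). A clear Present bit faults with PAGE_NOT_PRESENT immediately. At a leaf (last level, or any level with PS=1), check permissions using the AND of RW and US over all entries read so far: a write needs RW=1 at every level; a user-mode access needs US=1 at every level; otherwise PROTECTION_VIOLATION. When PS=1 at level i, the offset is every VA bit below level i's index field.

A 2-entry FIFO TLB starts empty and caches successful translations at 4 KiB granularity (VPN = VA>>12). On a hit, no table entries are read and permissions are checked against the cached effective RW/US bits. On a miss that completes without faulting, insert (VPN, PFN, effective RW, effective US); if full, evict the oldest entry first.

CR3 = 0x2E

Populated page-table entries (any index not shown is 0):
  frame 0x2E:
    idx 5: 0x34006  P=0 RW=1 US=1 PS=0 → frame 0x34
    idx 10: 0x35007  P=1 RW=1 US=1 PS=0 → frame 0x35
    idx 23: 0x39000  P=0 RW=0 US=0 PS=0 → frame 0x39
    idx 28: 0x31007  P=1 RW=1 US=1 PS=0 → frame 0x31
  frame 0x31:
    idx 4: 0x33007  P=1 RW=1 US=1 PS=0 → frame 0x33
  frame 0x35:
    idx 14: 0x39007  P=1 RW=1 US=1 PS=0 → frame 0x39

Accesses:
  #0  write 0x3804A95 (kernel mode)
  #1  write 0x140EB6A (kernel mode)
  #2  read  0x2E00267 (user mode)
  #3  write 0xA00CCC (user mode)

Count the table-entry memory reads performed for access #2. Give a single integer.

Per-access translation:
#0 VA=0x3804A95 (w,kernel):
  L0 @0x2E[28] → 0x31007  P=1,RW=1,US=1,PS=0
  L1 @0x31[4] → 0x33007  P=1,RW=1,US=1,PS=0
  → PA=0x33A95  (2 entries read)
#1 VA=0x140EB6A (w,kernel):
  L0 @0x2E[10] → 0x35007  P=1,RW=1,US=1,PS=0
  L1 @0x35[14] → 0x39007  P=1,RW=1,US=1,PS=0
  → PA=0x39B6A  (2 entries read)
#2 VA=0x2E00267 (r,user):
  L0 @0x2E[23] → 0x39000  P=0,RW=0,US=0,PS=0
  ⇒ fault: PAGE_NOT_PRESENT  — 1 lookups
#3 VA=0xA00CCC (w,user):
  L0 @0x2E[5] → 0x34006  P=0,RW=1,US=1,PS=0
  ⇒ fault: PAGE_NOT_PRESENT  — 1 lookups

Entries read for #2: 1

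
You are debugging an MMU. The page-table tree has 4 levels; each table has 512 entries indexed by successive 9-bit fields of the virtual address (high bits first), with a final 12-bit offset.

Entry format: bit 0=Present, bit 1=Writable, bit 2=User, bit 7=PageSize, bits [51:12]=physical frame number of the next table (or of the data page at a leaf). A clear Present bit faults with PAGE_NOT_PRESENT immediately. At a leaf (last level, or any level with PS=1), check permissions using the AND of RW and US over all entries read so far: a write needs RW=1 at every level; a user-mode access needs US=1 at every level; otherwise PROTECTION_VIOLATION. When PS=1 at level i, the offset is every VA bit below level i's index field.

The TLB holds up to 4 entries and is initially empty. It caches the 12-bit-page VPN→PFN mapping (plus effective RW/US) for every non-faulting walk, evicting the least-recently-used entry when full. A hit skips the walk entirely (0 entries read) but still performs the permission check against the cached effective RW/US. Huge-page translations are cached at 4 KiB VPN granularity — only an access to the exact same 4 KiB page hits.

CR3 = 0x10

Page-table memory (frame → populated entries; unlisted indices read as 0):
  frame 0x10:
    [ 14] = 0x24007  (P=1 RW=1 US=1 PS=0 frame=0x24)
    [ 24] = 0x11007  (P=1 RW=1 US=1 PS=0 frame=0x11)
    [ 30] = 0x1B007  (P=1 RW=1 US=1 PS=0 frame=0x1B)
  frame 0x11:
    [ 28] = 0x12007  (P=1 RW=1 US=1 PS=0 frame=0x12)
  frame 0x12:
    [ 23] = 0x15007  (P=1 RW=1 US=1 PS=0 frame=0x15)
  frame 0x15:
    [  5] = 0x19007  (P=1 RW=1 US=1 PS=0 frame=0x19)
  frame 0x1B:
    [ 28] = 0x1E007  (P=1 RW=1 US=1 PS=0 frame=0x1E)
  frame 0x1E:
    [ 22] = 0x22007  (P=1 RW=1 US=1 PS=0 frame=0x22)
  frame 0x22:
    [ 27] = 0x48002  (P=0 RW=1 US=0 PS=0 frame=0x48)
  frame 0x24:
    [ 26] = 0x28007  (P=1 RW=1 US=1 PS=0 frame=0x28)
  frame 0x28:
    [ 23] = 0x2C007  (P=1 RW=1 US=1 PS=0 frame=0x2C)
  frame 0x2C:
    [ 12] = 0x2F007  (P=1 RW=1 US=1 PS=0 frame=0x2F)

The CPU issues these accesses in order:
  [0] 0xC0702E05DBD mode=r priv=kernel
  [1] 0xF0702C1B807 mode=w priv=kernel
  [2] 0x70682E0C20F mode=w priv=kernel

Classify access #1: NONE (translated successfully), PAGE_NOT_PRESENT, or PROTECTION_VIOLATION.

Walk each access:
#0 VA=0xC0702E05DBD (r,kernel):
  lvl0: tbl 0x10, slot 24 ⇒ 0x11007 (P1/RW1/US1/PS0)
  lvl1: tbl 0x11, slot 28 ⇒ 0x12007 (P1/RW1/US1/PS0)
  lvl2: tbl 0x12, slot 23 ⇒ 0x15007 (P1/RW1/US1/PS0)
  lvl3: tbl 0x15, slot 5 ⇒ 0x19007 (P1/RW1/US1/PS0)
  → PA=0x19DBD  (4 entries read)
#1 VA=0xF0702C1B807 (w,kernel):
  lvl0: tbl 0x10, slot 30 ⇒ 0x1B007 (P1/RW1/US1/PS0)
  lvl1: tbl 0x1B, slot 28 ⇒ 0x1E007 (P1/RW1/US1/PS0)
  lvl2: tbl 0x1E, slot 22 ⇒ 0x22007 (P1/RW1/US1/PS0)
  lvl3: tbl 0x22, slot 27 ⇒ 0x48002 (P0/RW1/US0/PS0)
  ⇒ fault: PAGE_NOT_PRESENT  — 4 lookups
#2 VA=0x70682E0C20F (w,kernel):
  lvl0: tbl 0x10, slot 14 ⇒ 0x24007 (P1/RW1/US1/PS0)
  lvl1: tbl 0x24, slot 26 ⇒ 0x28007 (P1/RW1/US1/PS0)
  lvl2: tbl 0x28, slot 23 ⇒ 0x2C007 (P1/RW1/US1/PS0)
  lvl3: tbl 0x2C, slot 12 ⇒ 0x2F007 (P1/RW1/US1/PS0)
  → PA=0x2F20F  (4 entries read)

Access #1 fault: PAGE_NOT_PRESENT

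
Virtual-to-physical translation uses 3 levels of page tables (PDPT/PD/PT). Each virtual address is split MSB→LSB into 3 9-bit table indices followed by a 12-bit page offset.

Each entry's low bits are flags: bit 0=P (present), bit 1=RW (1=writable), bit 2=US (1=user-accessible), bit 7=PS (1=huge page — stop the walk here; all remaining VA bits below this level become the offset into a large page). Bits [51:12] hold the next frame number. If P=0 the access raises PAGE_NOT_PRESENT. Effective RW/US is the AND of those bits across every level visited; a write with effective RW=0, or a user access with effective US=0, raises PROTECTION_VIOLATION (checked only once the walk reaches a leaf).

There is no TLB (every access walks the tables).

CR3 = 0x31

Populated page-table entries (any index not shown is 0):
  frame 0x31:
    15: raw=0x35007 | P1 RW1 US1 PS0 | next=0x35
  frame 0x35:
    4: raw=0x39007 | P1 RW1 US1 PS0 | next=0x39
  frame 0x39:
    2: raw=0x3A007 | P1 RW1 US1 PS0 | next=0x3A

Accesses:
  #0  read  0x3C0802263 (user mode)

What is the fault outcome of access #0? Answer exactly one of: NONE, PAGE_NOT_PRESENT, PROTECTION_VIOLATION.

Walk each access:
#0 VA=0x3C0802263 (r,user):
  L0: frame=0x31 idx=15 entry=0x35007 [P=1 RW=1 US=1 PS=0]
  L1: frame=0x35 idx=4 entry=0x39007 [P=1 RW=1 US=1 PS=0]
  L2: frame=0x39 idx=2 entry=0x3A007 [P=1 RW=1 US=1 PS=0]
  → PA=0x3A263  (3 entries read)

Access #0 fault: NONE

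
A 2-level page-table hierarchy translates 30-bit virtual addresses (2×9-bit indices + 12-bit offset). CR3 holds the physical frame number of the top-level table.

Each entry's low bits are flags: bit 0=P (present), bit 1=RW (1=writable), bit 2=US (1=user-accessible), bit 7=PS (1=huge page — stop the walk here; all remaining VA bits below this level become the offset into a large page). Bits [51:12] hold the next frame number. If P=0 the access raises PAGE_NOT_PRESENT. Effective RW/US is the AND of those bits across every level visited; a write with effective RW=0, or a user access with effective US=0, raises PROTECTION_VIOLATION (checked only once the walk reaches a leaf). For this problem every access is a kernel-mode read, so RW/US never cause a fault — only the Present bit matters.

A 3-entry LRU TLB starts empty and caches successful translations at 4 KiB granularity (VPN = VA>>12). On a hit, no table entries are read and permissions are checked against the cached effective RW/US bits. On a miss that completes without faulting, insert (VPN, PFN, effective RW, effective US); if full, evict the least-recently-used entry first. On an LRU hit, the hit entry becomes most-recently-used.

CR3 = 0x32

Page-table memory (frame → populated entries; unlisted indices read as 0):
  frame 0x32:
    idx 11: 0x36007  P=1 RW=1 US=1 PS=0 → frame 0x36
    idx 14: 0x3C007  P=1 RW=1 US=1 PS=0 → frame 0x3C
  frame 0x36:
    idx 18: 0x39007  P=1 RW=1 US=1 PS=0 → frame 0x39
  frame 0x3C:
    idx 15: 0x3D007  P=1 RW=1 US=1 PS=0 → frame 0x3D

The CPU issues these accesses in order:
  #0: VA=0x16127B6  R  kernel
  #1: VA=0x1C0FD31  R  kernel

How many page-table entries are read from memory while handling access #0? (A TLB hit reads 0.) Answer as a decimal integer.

Walk each access:
#0 VA=0x16127B6 (r,kernel):
  [0] read 0x32 idx=11: raw=0x36007 flags P=1 W=1 U=1 S=0
  [1] read 0x36 idx=18: raw=0x39007 flags P=1 W=1 U=1 S=0
  ✓ 0x397B6  — 2 lookups
#1 VA=0x1C0FD31 (r,kernel):
  [0] read 0x32 idx=14: raw=0x3C007 flags P=1 W=1 U=1 S=0
  [1] read 0x3C idx=15: raw=0x3D007 flags P=1 W=1 U=1 S=0
  ✓ 0x3DD31  — 2 lookups

Entries read for #0: 2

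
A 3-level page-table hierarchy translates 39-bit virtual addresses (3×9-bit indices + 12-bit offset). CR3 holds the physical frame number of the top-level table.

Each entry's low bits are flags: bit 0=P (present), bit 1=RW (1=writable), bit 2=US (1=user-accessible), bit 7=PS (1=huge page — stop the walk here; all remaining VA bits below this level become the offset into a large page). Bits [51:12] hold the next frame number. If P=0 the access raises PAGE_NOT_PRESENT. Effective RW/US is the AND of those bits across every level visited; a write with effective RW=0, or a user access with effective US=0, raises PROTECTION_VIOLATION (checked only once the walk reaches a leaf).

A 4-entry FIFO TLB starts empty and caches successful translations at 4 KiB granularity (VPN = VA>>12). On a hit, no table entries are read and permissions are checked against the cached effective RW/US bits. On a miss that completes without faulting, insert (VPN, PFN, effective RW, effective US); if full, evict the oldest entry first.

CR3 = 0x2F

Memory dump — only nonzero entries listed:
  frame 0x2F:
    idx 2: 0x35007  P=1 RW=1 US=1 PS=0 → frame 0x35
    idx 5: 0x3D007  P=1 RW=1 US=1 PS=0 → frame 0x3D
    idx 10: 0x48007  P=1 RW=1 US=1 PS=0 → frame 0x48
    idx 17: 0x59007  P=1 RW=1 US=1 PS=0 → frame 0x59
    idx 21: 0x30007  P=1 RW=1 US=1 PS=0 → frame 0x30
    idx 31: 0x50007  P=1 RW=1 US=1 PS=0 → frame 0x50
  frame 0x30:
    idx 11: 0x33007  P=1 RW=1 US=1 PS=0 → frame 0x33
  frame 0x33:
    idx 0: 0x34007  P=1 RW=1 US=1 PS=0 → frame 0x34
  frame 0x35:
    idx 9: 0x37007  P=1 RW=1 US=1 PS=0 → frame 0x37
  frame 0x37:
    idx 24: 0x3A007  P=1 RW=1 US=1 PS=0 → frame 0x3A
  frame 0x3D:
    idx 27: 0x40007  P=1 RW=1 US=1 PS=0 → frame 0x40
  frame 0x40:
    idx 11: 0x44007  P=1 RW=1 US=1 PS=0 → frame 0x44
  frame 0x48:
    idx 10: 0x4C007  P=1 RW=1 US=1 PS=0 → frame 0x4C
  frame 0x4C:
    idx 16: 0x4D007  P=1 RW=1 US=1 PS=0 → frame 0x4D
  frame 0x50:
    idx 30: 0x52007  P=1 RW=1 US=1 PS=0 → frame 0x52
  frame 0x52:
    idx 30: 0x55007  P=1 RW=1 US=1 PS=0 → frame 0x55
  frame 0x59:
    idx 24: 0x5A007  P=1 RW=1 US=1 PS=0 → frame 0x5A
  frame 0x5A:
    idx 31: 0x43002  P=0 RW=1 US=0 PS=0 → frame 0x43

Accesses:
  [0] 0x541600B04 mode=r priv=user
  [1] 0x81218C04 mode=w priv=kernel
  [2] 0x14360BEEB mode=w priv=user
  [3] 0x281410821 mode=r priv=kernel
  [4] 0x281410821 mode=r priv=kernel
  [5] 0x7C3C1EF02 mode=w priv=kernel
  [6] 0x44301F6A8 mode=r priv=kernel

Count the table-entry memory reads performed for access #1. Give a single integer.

Trace:
#0 VA=0x541600B04 (r,user):
  lvl0: tbl 0x2F, slot 21 ⇒ 0x30007 (P1/RW1/US1/PS0)
  lvl1: tbl 0x30, slot 11 ⇒ 0x33007 (P1/RW1/US1/PS0)
  lvl2: tbl 0x33, slot 0 ⇒ 0x34007 (P1/RW1/US1/PS0)
  ✓ 0x34B04  — 3 lookups
#1 VA=0x81218C04 (w,kernel):
  lvl0: tbl 0x2F, slot 2 ⇒ 0x35007 (P1/RW1/US1/PS0)
  lvl1: tbl 0x35, slot 9 ⇒ 0x37007 (P1/RW1/US1/PS0)
  lvl2: tbl 0x37, slot 24 ⇒ 0x3A007 (P1/RW1/US1/PS0)
  ✓ 0x3AC04  — 3 lookups
#2 VA=0x14360BEEB (w,user):
  lvl0: tbl 0x2F, slot 5 ⇒ 0x3D007 (P1/RW1/US1/PS0)
  lvl1: tbl 0x3D, slot 27 ⇒ 0x40007 (P1/RW1/US1/PS0)
  lvl2: tbl 0x40, slot 11 ⇒ 0x44007 (P1/RW1/US1/PS0)
  ✓ 0x44EEB  — 3 lookups
#3 VA=0x281410821 (r,kernel):
  lvl0: tbl 0x2F, slot 10 ⇒ 0x48007 (P1/RW1/US1/PS0)
  lvl1: tbl 0x48, slot 10 ⇒ 0x4C007 (P1/RW1/US1/PS0)
  lvl2: tbl 0x4C, slot 16 ⇒ 0x4D007 (P1/RW1/US1/PS0)
  ✓ 0x4D821  — 3 lookups
#4 VA=0x281410821 (r,kernel):
  TLB hit vpn=0x281410 → PA=0x4D821
#5 VA=0x7C3C1EF02 (w,kernel):
  lvl0: tbl 0x2F, slot 31 ⇒ 0x50007 (P1/RW1/US1/PS0)
  lvl1: tbl 0x50, slot 30 ⇒ 0x52007 (P1/RW1/US1/PS0)
  lvl2: tbl 0x52, slot 30 ⇒ 0x55007 (P1/RW1/US1/PS0)
  ✓ 0x55F02  — 3 lookups
#6 VA=0x44301F6A8 (r,kernel):
  lvl0: tbl 0x2F, slot 17 ⇒ 0x59007 (P1/RW1/US1/PS0)
  lvl1: tbl 0x59, slot 24 ⇒ 0x5A007 (P1/RW1/US1/PS0)
  lvl2: tbl 0x5A, slot 31 ⇒ 0x43002 (P0/RW1/US0/PS0)
  → PAGE_NOT_PRESENT  (3 entries read)

Entries read for #1: 3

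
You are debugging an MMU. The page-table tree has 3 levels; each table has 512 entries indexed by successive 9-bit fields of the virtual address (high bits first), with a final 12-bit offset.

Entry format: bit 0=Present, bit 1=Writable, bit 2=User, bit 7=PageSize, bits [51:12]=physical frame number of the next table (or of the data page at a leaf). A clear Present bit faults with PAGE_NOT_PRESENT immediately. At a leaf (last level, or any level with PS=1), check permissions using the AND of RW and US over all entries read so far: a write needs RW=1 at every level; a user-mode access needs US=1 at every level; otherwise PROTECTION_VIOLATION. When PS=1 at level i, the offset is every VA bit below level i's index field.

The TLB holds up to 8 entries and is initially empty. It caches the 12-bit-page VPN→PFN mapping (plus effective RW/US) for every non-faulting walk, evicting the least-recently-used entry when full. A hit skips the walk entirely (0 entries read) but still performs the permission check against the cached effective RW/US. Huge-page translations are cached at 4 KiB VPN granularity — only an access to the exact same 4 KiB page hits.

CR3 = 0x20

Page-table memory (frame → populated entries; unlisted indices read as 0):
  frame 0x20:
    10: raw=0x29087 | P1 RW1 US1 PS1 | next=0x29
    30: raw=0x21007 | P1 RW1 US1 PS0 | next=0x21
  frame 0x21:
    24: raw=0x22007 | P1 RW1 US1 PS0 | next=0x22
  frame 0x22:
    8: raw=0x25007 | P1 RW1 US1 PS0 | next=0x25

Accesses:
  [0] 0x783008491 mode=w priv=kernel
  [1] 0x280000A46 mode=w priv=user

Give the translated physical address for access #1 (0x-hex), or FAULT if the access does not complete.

Walk each access:
#0 VA=0x783008491 (w,kernel):
  L0: frame=0x20 idx=30 entry=0x21007 [P=1 RW=1 US=1 PS=0]
  L1: frame=0x21 idx=24 entry=0x22007 [P=1 RW=1 US=1 PS=0]
  L2: frame=0x22 idx=8 entry=0x25007 [P=1 RW=1 US=1 PS=0]
  ✓ 0x25491  — 3 lookups
#1 VA=0x280000A46 (w,user):
  L0: frame=0x20 idx=10 entry=0x29087 [P=1 RW=1 US=1 PS=1]
  ✓ 0x29A46 (huge @L0)  — 1 lookups

Access #1 PA: 0x29A46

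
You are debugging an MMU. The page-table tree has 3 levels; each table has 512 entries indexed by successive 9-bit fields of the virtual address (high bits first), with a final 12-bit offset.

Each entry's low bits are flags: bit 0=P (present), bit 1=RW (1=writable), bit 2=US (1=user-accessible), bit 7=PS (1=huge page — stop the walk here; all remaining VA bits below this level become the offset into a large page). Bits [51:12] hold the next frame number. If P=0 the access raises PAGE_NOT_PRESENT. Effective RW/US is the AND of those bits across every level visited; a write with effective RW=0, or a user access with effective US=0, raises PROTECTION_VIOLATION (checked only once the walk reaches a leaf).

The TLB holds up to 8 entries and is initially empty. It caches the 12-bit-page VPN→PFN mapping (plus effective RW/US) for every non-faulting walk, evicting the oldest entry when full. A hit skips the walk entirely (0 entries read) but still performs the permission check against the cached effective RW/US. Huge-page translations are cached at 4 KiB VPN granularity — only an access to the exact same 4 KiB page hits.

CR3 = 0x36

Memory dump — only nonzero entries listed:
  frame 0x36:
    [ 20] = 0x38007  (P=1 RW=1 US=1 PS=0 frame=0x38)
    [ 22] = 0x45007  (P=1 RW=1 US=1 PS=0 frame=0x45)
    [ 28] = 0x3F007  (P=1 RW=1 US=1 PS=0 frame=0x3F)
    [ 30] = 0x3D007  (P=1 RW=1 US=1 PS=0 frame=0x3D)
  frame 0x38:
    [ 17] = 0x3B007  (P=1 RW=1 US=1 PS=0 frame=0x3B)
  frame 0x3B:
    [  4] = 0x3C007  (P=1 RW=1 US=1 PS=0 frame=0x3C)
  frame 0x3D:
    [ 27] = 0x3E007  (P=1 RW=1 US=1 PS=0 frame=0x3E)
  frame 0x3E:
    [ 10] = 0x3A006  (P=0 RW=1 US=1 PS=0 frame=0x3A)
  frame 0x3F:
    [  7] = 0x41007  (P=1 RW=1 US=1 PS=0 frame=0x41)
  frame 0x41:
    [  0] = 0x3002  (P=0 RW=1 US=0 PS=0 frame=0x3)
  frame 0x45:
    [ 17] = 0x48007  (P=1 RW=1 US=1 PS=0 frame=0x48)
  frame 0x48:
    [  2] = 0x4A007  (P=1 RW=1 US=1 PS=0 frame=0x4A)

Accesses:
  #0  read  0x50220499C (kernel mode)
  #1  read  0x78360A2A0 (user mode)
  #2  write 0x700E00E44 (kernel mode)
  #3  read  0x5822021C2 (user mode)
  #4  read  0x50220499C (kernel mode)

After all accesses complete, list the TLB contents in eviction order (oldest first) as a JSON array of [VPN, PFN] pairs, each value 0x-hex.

Walk each access:
#0 VA=0x50220499C (r,kernel):
  lvl0: tbl 0x36, slot 20 ⇒ 0x38007 (P1/RW1/US1/PS0)
  lvl1: tbl 0x38, slot 17 ⇒ 0x3B007 (P1/RW1/US1/PS0)
  lvl2: tbl 0x3B, slot 4 ⇒ 0x3C007 (P1/RW1/US1/PS0)
  ⇒ phys 0x3C99C  [3 reads]
#1 VA=0x78360A2A0 (r,user):
  lvl0: tbl 0x36, slot 30 ⇒ 0x3D007 (P1/RW1/US1/PS0)
  lvl1: tbl 0x3D, slot 27 ⇒ 0x3E007 (P1/RW1/US1/PS0)
  lvl2: tbl 0x3E, slot 10 ⇒ 0x3A006 (P0/RW1/US1/PS0)
  ⇒ fault: PAGE_NOT_PRESENT  — 3 lookups
#2 VA=0x700E00E44 (w,kernel):
  lvl0: tbl 0x36, slot 28 ⇒ 0x3F007 (P1/RW1/US1/PS0)
  lvl1: tbl 0x3F, slot 7 ⇒ 0x41007 (P1/RW1/US1/PS0)
  lvl2: tbl 0x41, slot 0 ⇒ 0x3002 (P0/RW1/US0/PS0)
  ⇒ fault: PAGE_NOT_PRESENT  — 3 lookups
#3 VA=0x5822021C2 (r,user):
  lvl0: tbl 0x36, slot 22 ⇒ 0x45007 (P1/RW1/US1/PS0)
  lvl1: tbl 0x45, slot 17 ⇒ 0x48007 (P1/RW1/US1/PS0)
  lvl2: tbl 0x48, slot 2 ⇒ 0x4A007 (P1/RW1/US1/PS0)
  ⇒ phys 0x4A1C2  [3 reads]
#4 VA=0x50220499C (r,kernel):
  TLB hit vpn=0x502204 → PA=0x3C99C

TLB: [["0x502204", "0x3C"], ["0x582202", "0x4A"]]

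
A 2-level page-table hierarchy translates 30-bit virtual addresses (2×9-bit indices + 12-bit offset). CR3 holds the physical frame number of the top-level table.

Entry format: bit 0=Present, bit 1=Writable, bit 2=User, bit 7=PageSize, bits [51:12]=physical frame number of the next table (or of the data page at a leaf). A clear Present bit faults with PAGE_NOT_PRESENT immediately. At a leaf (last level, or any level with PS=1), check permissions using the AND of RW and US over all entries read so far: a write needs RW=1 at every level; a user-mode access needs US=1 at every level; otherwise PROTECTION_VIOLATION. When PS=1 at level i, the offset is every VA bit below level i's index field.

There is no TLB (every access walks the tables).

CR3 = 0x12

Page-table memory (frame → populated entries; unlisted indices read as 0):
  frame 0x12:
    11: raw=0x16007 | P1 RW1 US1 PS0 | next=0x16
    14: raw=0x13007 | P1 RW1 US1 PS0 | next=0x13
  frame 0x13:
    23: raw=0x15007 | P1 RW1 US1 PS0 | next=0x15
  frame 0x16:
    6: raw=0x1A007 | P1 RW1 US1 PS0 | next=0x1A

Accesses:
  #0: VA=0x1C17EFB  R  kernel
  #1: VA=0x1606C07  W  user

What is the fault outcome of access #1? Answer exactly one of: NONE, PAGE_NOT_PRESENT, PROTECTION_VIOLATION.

Trace:
#0 VA=0x1C17EFB (r,kernel):
  L0: frame=0x12 idx=14 entry=0x13007 [P=1 RW=1 US=1 PS=0]
  L1: frame=0x13 idx=23 entry=0x15007 [P=1 RW=1 US=1 PS=0]
  ⇒ phys 0x15EFB  [2 reads]
#1 VA=0x1606C07 (w,user):
  L0: frame=0x12 idx=11 entry=0x16007 [P=1 RW=1 US=1 PS=0]
  L1: frame=0x16 idx=6 entry=0x1A007 [P=1 RW=1 US=1 PS=0]
  ⇒ phys 0x1AC07  [2 reads]

Access #1 fault: NONE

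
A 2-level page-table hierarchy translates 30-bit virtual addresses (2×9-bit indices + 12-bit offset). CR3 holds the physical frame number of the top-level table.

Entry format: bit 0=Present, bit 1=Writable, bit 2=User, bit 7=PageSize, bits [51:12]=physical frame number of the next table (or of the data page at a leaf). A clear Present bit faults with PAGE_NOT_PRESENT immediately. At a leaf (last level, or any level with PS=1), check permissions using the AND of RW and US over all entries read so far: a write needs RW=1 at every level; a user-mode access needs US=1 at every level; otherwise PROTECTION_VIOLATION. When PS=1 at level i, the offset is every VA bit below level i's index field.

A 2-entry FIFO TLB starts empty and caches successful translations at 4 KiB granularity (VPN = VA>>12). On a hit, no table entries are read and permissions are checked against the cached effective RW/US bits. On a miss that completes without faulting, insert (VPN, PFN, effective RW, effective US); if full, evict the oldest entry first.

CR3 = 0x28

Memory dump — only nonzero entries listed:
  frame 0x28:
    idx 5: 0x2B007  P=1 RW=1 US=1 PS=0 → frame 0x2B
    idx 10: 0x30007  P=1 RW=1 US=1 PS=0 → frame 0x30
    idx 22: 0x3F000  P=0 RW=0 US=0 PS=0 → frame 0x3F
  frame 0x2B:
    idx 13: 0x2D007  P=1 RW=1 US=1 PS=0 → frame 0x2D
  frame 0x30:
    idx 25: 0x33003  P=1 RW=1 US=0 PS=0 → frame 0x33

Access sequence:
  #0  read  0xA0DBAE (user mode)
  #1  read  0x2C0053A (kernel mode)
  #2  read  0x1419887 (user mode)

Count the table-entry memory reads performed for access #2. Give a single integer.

Walk each access:
#0 VA=0xA0DBAE (r,user):
  L0 @0x28[5] → 0x2B007  P=1,RW=1,US=1,PS=0
  L1 @0x2B[13] → 0x2D007  P=1,RW=1,US=1,PS=0
  ✓ 0x2DBAE  — 2 lookups
#1 VA=0x2C0053A (r,kernel):
  L0 @0x28[22] → 0x3F000  P=0,RW=0,US=0,PS=0
  ⇒ fault: PAGE_NOT_PRESENT  — 1 lookups
#2 VA=0x1419887 (r,user):
  L0 @0x28[10] → 0x30007  P=1,RW=1,US=1,PS=0
  L1 @0x30[25] → 0x33003  P=1,RW=1,US=0,PS=0
  ⇒ fault: PROTECTION_VIOLATION  — 2 lookups

Entries read for #2: 2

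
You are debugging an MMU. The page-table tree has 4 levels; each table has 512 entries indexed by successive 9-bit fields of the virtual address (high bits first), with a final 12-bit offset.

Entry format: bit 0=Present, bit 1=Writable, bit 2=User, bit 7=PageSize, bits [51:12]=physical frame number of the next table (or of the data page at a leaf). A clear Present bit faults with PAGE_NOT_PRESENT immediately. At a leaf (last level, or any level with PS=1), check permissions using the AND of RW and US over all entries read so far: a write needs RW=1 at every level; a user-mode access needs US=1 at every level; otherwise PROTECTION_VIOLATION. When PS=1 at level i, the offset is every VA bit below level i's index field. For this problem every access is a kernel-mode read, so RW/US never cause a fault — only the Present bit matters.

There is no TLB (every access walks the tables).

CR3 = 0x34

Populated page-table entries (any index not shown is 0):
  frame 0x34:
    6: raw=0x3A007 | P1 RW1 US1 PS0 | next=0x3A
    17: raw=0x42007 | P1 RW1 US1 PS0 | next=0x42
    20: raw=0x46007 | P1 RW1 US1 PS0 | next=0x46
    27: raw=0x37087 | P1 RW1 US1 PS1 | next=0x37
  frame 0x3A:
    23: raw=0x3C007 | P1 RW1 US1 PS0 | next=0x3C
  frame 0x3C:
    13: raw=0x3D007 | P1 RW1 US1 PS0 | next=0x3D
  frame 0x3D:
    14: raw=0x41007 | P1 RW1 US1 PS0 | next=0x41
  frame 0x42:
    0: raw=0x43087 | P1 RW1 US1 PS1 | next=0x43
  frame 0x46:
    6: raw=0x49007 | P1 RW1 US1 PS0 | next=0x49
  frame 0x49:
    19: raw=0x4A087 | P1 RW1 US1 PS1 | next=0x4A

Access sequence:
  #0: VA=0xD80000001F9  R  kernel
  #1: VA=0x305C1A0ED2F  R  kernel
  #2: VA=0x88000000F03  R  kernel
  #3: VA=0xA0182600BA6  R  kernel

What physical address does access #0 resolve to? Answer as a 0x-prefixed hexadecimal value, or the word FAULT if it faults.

Trace:
#0 VA=0xD80000001F9 (r,kernel):
  [0] read 0x34 idx=27: raw=0x37087 flags P=1 W=1 U=1 S=1
  ⇒ phys 0x371F9 (huge @L0)  [1 reads]
#1 VA=0x305C1A0ED2F (r,kernel):
  [0] read 0x34 idx=6: raw=0x3A007 flags P=1 W=1 U=1 S=0
  [1] read 0x3A idx=23: raw=0x3C007 flags P=1 W=1 U=1 S=0
  [2] read 0x3C idx=13: raw=0x3D007 flags P=1 W=1 U=1 S=0
  [3] read 0x3D idx=14: raw=0x41007 flags P=1 W=1 U=1 S=0
  ⇒ phys 0x41D2F  [4 reads]
#2 VA=0x88000000F03 (r,kernel):
  [0] read 0x34 idx=17: raw=0x42007 flags P=1 W=1 U=1 S=0
  [1] read 0x42 idx=0: raw=0x43087 flags P=1 W=1 U=1 S=1
  ⇒ phys 0x43F03 (huge @L1)  [2 reads]
#3 VA=0xA0182600BA6 (r,kernel):
  [0] read 0x34 idx=20: raw=0x46007 flags P=1 W=1 U=1 S=0
  [1] read 0x46 idx=6: raw=0x49007 flags P=1 W=1 U=1 S=0
  [2] read 0x49 idx=19: raw=0x4A087 flags P=1 W=1 U=1 S=1
  ⇒ phys 0x4ABA6 (huge @L2)  [3 reads]

Access #0 PA: 0x371F9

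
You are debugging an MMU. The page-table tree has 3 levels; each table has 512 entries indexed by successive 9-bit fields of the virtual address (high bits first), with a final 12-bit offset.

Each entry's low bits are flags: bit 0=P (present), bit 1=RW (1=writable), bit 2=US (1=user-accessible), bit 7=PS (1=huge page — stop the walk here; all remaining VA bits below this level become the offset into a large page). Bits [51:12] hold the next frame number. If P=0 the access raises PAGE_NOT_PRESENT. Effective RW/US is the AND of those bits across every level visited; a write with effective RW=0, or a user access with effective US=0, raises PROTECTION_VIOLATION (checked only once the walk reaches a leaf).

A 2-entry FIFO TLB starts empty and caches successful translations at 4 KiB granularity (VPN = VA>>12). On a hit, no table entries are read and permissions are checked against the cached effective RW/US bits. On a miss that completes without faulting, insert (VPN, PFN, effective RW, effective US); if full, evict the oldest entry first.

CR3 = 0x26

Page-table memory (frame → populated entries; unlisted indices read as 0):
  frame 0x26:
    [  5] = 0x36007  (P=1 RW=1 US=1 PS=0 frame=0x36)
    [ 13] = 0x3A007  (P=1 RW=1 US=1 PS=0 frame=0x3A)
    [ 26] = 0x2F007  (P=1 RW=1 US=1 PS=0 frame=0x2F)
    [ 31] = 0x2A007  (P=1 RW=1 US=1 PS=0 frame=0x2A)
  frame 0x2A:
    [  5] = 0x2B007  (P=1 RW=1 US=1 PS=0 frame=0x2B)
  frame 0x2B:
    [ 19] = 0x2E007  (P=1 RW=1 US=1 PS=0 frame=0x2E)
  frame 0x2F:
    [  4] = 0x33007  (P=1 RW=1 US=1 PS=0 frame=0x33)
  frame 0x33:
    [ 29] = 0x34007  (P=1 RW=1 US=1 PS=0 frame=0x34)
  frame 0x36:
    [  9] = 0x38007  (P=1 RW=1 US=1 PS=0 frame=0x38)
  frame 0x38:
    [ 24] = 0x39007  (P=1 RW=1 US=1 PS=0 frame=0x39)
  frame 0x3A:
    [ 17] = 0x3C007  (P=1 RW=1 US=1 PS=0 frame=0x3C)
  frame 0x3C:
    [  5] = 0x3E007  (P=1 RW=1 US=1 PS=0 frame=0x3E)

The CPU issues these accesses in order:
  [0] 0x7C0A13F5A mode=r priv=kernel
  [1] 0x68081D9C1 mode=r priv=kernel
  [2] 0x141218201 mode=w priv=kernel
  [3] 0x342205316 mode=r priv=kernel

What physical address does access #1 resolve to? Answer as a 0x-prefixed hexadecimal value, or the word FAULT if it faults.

Trace:
#0 VA=0x7C0A13F5A (r,kernel):
  [0] read 0x26 idx=31: raw=0x2A007 flags P=1 W=1 U=1 S=0
  [1] read 0x2A idx=5: raw=0x2B007 flags P=1 W=1 U=1 S=0
  [2] read 0x2B idx=19: raw=0x2E007 flags P=1 W=1 U=1 S=0
  ⇒ phys 0x2EF5A  [3 reads]
#1 VA=0x68081D9C1 (r,kernel):
  [0] read 0x26 idx=26: raw=0x2F007 flags P=1 W=1 U=1 S=0
  [1] read 0x2F idx=4: raw=0x33007 flags P=1 W=1 U=1 S=0
  [2] read 0x33 idx=29: raw=0x34007 flags P=1 W=1 U=1 S=0
  ⇒ phys 0x349C1  [3 reads]
#2 VA=0x141218201 (w,kernel):
  [0] read 0x26 idx=5: raw=0x36007 flags P=1 W=1 U=1 S=0
  [1] read 0x36 idx=9: raw=0x38007 flags P=1 W=1 U=1 S=0
  [2] read 0x38 idx=24: raw=0x39007 flags P=1 W=1 U=1 S=0
  ⇒ phys 0x39201  [3 reads]
#3 VA=0x342205316 (r,kernel):
  [0] read 0x26 idx=13: raw=0x3A007 flags P=1 W=1 U=1 S=0
  [1] read 0x3A idx=17: raw=0x3C007 flags P=1 W=1 U=1 S=0
  [2] read 0x3C idx=5: raw=0x3E007 flags P=1 W=1 U=1 S=0
  ⇒ phys 0x3E316  [3 reads]

Access #1 PA: 0x349C1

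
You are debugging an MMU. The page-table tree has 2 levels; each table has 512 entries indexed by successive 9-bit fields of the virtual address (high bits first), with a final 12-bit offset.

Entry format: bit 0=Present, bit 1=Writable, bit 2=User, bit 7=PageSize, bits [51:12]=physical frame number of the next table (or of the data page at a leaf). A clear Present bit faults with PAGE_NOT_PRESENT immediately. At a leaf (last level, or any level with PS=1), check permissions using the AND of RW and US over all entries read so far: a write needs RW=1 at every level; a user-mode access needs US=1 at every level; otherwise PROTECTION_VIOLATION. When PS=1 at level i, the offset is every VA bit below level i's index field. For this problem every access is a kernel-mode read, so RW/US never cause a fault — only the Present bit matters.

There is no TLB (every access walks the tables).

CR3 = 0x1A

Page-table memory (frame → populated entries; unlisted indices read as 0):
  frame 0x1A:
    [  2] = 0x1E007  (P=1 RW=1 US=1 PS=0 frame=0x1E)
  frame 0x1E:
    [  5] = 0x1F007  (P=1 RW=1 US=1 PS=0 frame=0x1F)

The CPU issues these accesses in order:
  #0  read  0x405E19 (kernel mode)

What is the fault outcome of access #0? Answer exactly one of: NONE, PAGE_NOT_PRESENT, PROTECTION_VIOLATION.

Per-access translation:
#0 VA=0x405E19 (r,kernel):
  lvl0: tbl 0x1A, slot 2 ⇒ 0x1E007 (P1/RW1/US1/PS0)
  lvl1: tbl 0x1E, slot 5 ⇒ 0x1F007 (P1/RW1/US1/PS0)
  → PA=0x1FE19  (2 entries read)

Access #0 fault: NONE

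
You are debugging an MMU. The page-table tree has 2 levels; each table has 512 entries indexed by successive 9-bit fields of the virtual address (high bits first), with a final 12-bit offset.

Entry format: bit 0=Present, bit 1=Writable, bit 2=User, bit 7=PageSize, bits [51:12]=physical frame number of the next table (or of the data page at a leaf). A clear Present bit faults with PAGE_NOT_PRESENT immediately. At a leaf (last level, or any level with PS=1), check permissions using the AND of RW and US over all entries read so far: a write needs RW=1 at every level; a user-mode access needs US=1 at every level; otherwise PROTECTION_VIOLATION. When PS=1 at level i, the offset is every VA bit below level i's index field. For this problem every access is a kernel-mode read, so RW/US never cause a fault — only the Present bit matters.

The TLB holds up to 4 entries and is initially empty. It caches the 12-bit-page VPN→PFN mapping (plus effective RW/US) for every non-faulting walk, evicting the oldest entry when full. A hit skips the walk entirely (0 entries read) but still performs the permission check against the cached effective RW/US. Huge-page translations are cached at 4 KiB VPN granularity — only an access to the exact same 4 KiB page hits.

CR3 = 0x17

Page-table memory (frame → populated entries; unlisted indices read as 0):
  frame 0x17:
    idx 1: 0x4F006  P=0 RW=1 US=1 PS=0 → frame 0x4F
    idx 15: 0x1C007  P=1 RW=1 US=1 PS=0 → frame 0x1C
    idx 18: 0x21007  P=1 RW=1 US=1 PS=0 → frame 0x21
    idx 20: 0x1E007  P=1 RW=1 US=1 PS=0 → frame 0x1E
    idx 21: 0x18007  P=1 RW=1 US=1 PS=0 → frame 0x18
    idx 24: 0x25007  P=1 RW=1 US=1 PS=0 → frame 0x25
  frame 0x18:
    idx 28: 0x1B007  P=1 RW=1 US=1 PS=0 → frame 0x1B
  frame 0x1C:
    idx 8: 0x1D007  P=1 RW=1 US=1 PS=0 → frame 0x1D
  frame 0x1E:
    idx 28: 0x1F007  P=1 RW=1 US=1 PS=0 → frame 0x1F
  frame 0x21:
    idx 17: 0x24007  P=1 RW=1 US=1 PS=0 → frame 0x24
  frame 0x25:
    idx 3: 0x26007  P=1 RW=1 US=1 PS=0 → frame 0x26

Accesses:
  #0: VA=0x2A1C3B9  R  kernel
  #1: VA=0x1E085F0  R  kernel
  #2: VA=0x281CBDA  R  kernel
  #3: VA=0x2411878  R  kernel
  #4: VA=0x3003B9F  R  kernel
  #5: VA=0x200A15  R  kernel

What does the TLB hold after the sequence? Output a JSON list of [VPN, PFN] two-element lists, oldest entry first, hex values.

Walk each access:
#0 VA=0x2A1C3B9 (r,kernel):
  [0] read 0x17 idx=21: raw=0x18007 flags P=1 W=1 U=1 S=0
  [1] read 0x18 idx=28: raw=0x1B007 flags P=1 W=1 U=1 S=0
  → PA=0x1B3B9  (2 entries read)
#1 VA=0x1E085F0 (r,kernel):
  [0] read 0x17 idx=15: raw=0x1C007 flags P=1 W=1 U=1 S=0
  [1] read 0x1C idx=8: raw=0x1D007 flags P=1 W=1 U=1 S=0
  → PA=0x1D5F0  (2 entries read)
#2 VA=0x281CBDA (r,kernel):
  [0] read 0x17 idx=20: raw=0x1E007 flags P=1 W=1 U=1 S=0
  [1] read 0x1E idx=28: raw=0x1F007 flags P=1 W=1 U=1 S=0
  → PA=0x1FBDA  (2 entries read)
#3 VA=0x2411878 (r,kernel):
  [0] read 0x17 idx=18: raw=0x21007 flags P=1 W=1 U=1 S=0
  [1] read 0x21 idx=17: raw=0x24007 flags P=1 W=1 U=1 S=0
  → PA=0x24878  (2 entries read)
#4 VA=0x3003B9F (r,kernel):
  [0] read 0x17 idx=24: raw=0x25007 flags P=1 W=1 U=1 S=0
  [1] read 0x25 idx=3: raw=0x26007 flags P=1 W=1 U=1 S=0
  → PA=0x26B9F  (2 entries read)
#5 VA=0x200A15 (r,kernel):
  [0] read 0x17 idx=1: raw=0x4F006 flags P=0 W=1 U=1 S=0
  ⇒ fault: PAGE_NOT_PRESENT  — 1 lookups

TLB: [["0x1E08", "0x1D"], ["0x281C", "0x1F"], ["0x2411", "0x24"], ["0x3003", "0x26"]]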